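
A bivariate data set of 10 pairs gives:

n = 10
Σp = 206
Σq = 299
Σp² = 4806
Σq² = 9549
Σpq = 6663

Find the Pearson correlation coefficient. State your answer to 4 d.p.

0.8606

r = (nΣpq − ΣpΣq) / √[(nΣp² − (Σp)²)(nΣq² − (Σq)²)]
Numerator: 10×6663 − 206×299 = 5036
Denominator: √[(48060 − 42436)(95490 − 89401)] = √[5624 × 6089] = 5851.8831
r = 5036 / 5851.8831 ≈ 0.8606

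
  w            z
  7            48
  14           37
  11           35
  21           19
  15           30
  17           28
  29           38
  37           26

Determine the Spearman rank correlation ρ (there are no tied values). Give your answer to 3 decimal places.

Rank w: 1, 3, 2, 6, 4, 5, 7, 8
Rank z: 8, 6, 5, 1, 4, 3, 7, 2
d = rank(w) − rank(z): -7, -3, -3, 5, 0, 2, 0, 6; Σd² = 132
ρ = 1 − 6Σd² / [n(n²−1)] = 1 − 6×132 / (8×63) = 1 − 792/504 ≈ -0.571

-0.571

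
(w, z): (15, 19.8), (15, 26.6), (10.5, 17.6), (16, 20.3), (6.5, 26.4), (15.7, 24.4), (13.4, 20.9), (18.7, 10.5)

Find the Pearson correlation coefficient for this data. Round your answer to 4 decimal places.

n = 8, Σw = 110.8, Σz = 166.5, Σw² = 1634.24, Σz² = 3660.83, Σwz = 2236.69
nΣwz − ΣwΣz = 17893.52 − 18448.2 = -554.68
nΣw² − (Σw)² = 13073.92 − 12276.64 = 797.28; nΣz² − (Σz)² = 29286.64 − 27722.25 = 1564.39
r = -554.68 / √(797.28 × 1564.39) = -554.68 / 1116.8065 ≈ -0.4967

-0.4967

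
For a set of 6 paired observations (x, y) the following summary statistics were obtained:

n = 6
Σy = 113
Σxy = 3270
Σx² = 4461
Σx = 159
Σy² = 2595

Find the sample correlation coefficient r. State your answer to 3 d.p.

r = (nΣxy − ΣxΣy) / √[(nΣx² − (Σx)²)(nΣy² − (Σy)²)]
Numerator: 6×3270 − 159×113 = 1653
Denominator: √[(26766 − 25281)(15570 − 12769)] = √[1485 × 2801] = 2039.4816
r = 1653 / 2039.4816 ≈ 0.811

0.811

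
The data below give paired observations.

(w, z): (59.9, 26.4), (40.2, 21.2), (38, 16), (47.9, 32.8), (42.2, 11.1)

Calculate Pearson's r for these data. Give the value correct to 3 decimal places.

n = 5, Σw = 228.2, Σz = 107.5, Σw² = 10723.3, Σz² = 2601.45, Σwz = 5081.14
nΣwz − ΣwΣz = 25405.7 − 24531.5 = 874.2
nΣw² − (Σw)² = 53616.5 − 52075.24 = 1541.26; nΣz² − (Σz)² = 13007.25 − 11556.25 = 1451
r = 874.2 / √(1541.26 × 1451) = 874.2 / 1495.4492 ≈ 0.585

0.585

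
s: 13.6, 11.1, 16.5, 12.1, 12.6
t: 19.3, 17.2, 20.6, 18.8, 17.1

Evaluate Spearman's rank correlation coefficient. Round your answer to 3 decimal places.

Rank s: 4, 1, 5, 2, 3
Rank t: 4, 2, 5, 3, 1
d = rank(s) − rank(t): 0, -1, 0, -1, 2; Σd² = 6
ρ = 1 − 6Σd² / [n(n²−1)] = 1 − 6×6 / (5×24) = 1 − 36/120 ≈ 0.700

0.700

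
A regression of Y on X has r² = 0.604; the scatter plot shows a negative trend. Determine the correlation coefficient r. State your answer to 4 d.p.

|r| = √0.604 = 0.7772
The association is negative, so r = −0.7772.

-0.7772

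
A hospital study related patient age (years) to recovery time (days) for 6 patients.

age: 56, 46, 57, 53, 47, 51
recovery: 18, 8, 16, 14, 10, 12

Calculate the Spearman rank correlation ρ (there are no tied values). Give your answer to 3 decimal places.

Rank age: 5, 1, 6, 4, 2, 3
Rank recovery: 6, 1, 5, 4, 2, 3
d = rank(age) − rank(recovery): -1, 0, 1, 0, 0, 0; Σd² = 2
ρ = 1 − 6Σd² / [n(n²−1)] = 1 − 6×2 / (6×35) = 1 − 12/210 ≈ 0.943

0.943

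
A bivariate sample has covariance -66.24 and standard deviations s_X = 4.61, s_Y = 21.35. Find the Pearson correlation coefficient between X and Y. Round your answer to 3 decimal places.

-0.673

r = Cov(X,Y) / (s_X · s_Y) = -66.24 / (4.61 × 21.35)
  = -66.24 / 98.4235 ≈ -0.673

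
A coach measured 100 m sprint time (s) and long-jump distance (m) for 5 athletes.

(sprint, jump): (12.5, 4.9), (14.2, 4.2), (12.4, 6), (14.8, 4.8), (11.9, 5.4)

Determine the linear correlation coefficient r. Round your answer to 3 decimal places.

-0.690

n = 5, Σx = 65.8, Σy = 25.3, Σx² = 872.3, Σy² = 129.85, Σxy = 330.59
nΣxy − ΣxΣy = 1652.95 − 1664.74 = -11.79
nΣx² − (Σx)² = 4361.5 − 4329.64 = 31.86; nΣy² − (Σy)² = 649.25 − 640.09 = 9.16
r = -11.79 / √(31.86 × 9.16) = -11.79 / 17.0833 ≈ -0.690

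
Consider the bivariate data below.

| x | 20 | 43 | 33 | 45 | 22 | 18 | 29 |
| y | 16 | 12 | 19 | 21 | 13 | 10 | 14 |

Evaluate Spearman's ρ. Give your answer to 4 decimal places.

0.5357

Rank x: 2, 6, 5, 7, 3, 1, 4
Rank y: 5, 2, 6, 7, 3, 1, 4
d = rank(x) − rank(y): -3, 4, -1, 0, 0, 0, 0; Σd² = 26
ρ = 1 − 6Σd² / [n(n²−1)] = 1 − 6×26 / (7×48) = 1 − 156/336 ≈ 0.5357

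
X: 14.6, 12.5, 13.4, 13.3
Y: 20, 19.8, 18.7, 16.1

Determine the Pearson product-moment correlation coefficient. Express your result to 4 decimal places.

n = 4, ΣX = 53.8, ΣY = 74.6, ΣX² = 725.86, ΣY² = 1400.94, ΣXY = 1004.21
nΣXY − ΣXΣY = 4016.84 − 4013.48 = 3.36
nΣX² − (ΣX)² = 2903.44 − 2894.44 = 9; nΣY² − (ΣY)² = 5603.76 − 5565.16 = 38.6
r = 3.36 / √(9 × 38.6) = 3.36 / 18.6387 ≈ 0.1803

0.1803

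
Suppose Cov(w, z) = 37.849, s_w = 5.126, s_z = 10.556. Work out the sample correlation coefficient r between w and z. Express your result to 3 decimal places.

r = Cov(w,z) / (s_w · s_z) = 37.849 / (5.126 × 10.556)
  = 37.849 / 54.1101 ≈ 0.699

0.699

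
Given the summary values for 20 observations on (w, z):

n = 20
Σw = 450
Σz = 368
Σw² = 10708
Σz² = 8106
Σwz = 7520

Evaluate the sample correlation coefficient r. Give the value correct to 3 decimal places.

r = (nΣwz − ΣwΣz) / √[(nΣw² − (Σw)²)(nΣz² − (Σz)²)]
Numerator: 20×7520 − 450×368 = -15200
Denominator: √[(214160 − 202500)(162120 − 135424)] = √[11660 × 26696] = 17642.9975
r = -15200 / 17642.9975 ≈ -0.862

-0.862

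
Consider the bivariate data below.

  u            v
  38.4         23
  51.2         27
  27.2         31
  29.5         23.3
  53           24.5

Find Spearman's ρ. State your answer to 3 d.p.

Rank u: 3, 4, 1, 2, 5
Rank v: 1, 4, 5, 2, 3
d = rank(u) − rank(v): 2, 0, -4, 0, 2; Σd² = 24
ρ = 1 − 6Σd² / [n(n²−1)] = 1 − 6×24 / (5×24) = 1 − 144/120 ≈ -0.200

-0.200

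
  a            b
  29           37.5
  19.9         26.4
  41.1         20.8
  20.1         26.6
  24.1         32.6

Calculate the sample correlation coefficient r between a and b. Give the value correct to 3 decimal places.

n = 5, Σa = 134.2, Σb = 143.9, Σa² = 3911.04, Σb² = 4306.17, Σab = 3788.06
nΣab − ΣaΣb = 18940.3 − 19311.38 = -371.08
nΣa² − (Σa)² = 19555.2 − 18009.64 = 1545.56; nΣb² − (Σb)² = 21530.85 − 20707.21 = 823.64
r = -371.08 / √(1545.56 × 823.64) = -371.08 / 1128.2664 ≈ -0.329

-0.329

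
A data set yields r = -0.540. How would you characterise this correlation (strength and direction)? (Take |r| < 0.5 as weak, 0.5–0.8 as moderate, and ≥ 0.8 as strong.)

moderate negative

r = -0.540 < 0 so the relationship is negative.
|r| = 0.540, which falls in the moderate range.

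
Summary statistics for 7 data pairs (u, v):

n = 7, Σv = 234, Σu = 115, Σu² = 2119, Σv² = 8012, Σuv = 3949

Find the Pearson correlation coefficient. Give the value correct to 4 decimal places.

0.5016

r = (nΣuv − ΣuΣv) / √[(nΣu² − (Σu)²)(nΣv² − (Σv)²)]
Numerator: 7×3949 − 115×234 = 733
Denominator: √[(14833 − 13225)(56084 − 54756)] = √[1608 × 1328] = 1461.3090
r = 733 / 1461.3090 ≈ 0.5016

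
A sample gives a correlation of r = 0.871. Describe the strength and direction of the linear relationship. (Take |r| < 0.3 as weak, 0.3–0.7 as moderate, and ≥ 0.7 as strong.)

strong positive

r = 0.871 > 0 so the relationship is positive.
|r| = 0.871, which falls in the strong range.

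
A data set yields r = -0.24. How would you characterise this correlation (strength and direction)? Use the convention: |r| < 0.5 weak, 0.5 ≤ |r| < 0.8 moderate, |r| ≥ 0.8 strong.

weak negative

r = -0.24 < 0 so the relationship is negative.
|r| = 0.24, which falls in the weak range.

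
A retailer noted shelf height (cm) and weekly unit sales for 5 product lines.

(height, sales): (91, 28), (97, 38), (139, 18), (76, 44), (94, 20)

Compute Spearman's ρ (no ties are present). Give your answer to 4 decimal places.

-0.7000

Rank height: 2, 4, 5, 1, 3
Rank sales: 3, 4, 1, 5, 2
d = rank(height) − rank(sales): -1, 0, 4, -4, 1; Σd² = 34
ρ = 1 − 6Σd² / [n(n²−1)] = 1 − 6×34 / (5×24) = 1 − 204/120 ≈ -0.7000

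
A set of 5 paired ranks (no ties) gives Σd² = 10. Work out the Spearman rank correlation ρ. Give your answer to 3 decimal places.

0.500

ρ = 1 − 6Σd² / [n(n²−1)] = 1 − 6×10 / (5×24)
  = 1 − 60/120 = 1 − 0.5000 ≈ 0.500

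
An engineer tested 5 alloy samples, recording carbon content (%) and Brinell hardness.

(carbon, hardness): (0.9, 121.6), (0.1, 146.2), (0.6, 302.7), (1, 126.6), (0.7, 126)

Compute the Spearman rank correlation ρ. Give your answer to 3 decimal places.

Rank carbon: 4, 1, 2, 5, 3
Rank hardness: 1, 4, 5, 3, 2
d = rank(carbon) − rank(hardness): 3, -3, -3, 2, 1; Σd² = 32
ρ = 1 − 6Σd² / [n(n²−1)] = 1 − 6×32 / (5×24) = 1 − 192/120 ≈ -0.600

-0.600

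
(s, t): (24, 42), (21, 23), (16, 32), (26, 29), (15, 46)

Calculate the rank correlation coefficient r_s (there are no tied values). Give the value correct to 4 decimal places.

-0.5000

Rank s: 4, 3, 2, 5, 1
Rank t: 4, 1, 3, 2, 5
d = rank(s) − rank(t): 0, 2, -1, 3, -4; Σd² = 30
ρ = 1 − 6Σd² / [n(n²−1)] = 1 − 6×30 / (5×24) = 1 − 180/120 ≈ -0.5000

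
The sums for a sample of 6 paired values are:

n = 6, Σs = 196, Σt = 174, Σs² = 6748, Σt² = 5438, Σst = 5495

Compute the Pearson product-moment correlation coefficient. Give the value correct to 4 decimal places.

-0.5137

r = (nΣst − ΣsΣt) / √[(nΣs² − (Σs)²)(nΣt² − (Σt)²)]
Numerator: 6×5495 − 196×174 = -1134
Denominator: √[(40488 − 38416)(32628 − 30276)] = √[2072 × 2352] = 2207.5652
r = -1134 / 2207.5652 ≈ -0.5137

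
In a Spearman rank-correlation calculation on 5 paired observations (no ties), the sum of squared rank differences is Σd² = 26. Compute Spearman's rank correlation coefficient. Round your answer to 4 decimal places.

ρ = 1 − 6Σd² / [n(n²−1)] = 1 − 6×26 / (5×24)
  = 1 − 156/120 = 1 − 1.30000 ≈ -0.3000

-0.3000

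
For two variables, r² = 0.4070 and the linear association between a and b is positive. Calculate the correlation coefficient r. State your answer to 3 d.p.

|r| = √0.4070 = 0.638
The association is positive, so r = 0.638.

0.638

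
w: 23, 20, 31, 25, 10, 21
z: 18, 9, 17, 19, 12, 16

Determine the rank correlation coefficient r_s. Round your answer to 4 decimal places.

0.7714

Rank w: 4, 2, 6, 5, 1, 3
Rank z: 5, 1, 4, 6, 2, 3
d = rank(w) − rank(z): -1, 1, 2, -1, -1, 0; Σd² = 8
ρ = 1 − 6Σd² / [n(n²−1)] = 1 − 6×8 / (6×35) = 1 − 48/210 ≈ 0.7714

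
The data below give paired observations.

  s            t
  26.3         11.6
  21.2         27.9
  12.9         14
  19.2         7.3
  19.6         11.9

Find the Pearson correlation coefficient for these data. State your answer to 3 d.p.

0.054

n = 5, Σs = 99.2, Σt = 72.7, Σs² = 2060.34, Σt² = 1303.87, Σst = 1450.56
nΣst − ΣsΣt = 7252.8 − 7211.84 = 40.96
nΣs² − (Σs)² = 10301.7 − 9840.64 = 461.06; nΣt² − (Σt)² = 6519.35 − 5285.29 = 1234.06
r = 40.96 / √(461.06 × 1234.06) = 40.96 / 754.3048 ≈ 0.054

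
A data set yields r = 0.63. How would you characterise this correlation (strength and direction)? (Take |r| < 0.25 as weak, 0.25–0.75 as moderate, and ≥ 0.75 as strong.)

moderate positive

r = 0.63 > 0 so the relationship is positive.
|r| = 0.63, which falls in the moderate range.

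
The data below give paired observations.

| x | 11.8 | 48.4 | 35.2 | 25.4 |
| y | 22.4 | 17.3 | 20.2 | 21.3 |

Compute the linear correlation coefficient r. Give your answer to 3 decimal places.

-0.969

n = 4, Σx = 120.8, Σy = 81.2, Σx² = 4366, Σy² = 1662.78, Σxy = 2353.7
nΣxy − ΣxΣy = 9414.8 − 9808.96 = -394.16
nΣx² − (Σx)² = 17464 − 14592.64 = 2871.36; nΣy² − (Σy)² = 6651.12 − 6593.44 = 57.68
r = -394.16 / √(2871.36 × 57.68) = -394.16 / 406.9644 ≈ -0.969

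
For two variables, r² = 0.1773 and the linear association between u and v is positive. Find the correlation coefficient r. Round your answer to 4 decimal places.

0.4211

|r| = √0.1773 = 0.4211
The association is positive, so r = 0.4211.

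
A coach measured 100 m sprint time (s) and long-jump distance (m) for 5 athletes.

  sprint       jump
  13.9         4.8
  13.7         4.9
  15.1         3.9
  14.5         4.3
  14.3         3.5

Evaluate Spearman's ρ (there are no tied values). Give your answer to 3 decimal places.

-0.700

Rank sprint: 2, 1, 5, 4, 3
Rank jump: 4, 5, 2, 3, 1
d = rank(sprint) − rank(jump): -2, -4, 3, 1, 2; Σd² = 34
ρ = 1 − 6Σd² / [n(n²−1)] = 1 − 6×34 / (5×24) = 1 − 204/120 ≈ -0.700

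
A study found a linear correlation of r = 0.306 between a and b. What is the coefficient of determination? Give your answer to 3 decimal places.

r² = (0.306)² = 0.094

0.094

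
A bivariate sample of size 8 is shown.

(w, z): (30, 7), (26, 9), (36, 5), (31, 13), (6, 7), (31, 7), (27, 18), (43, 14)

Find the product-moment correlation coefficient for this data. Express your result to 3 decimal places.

n = 8, Σw = 230, Σz = 80, Σw² = 7408, Σz² = 942, Σwz = 2374
nΣwz − ΣwΣz = 18992 − 18400 = 592
nΣw² − (Σw)² = 59264 − 52900 = 6364; nΣz² − (Σz)² = 7536 − 6400 = 1136
r = 592 / √(6364 × 1136) = 592 / 2688.7737 ≈ 0.220

0.220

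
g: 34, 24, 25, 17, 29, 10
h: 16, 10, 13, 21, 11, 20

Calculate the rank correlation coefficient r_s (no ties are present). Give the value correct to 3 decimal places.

Rank g: 6, 3, 4, 2, 5, 1
Rank h: 4, 1, 3, 6, 2, 5
d = rank(g) − rank(h): 2, 2, 1, -4, 3, -4; Σd² = 50
ρ = 1 − 6Σd² / [n(n²−1)] = 1 − 6×50 / (6×35) = 1 − 300/210 ≈ -0.429

-0.429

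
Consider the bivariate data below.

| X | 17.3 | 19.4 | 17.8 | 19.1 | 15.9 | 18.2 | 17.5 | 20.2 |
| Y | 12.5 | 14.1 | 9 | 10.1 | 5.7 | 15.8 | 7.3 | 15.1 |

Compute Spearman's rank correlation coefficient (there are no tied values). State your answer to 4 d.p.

Rank X: 2, 7, 4, 6, 1, 5, 3, 8
Rank Y: 5, 6, 3, 4, 1, 8, 2, 7
d = rank(X) − rank(Y): -3, 1, 1, 2, 0, -3, 1, 1; Σd² = 26
ρ = 1 − 6Σd² / [n(n²−1)] = 1 − 6×26 / (8×63) = 1 − 156/504 ≈ 0.6905

0.6905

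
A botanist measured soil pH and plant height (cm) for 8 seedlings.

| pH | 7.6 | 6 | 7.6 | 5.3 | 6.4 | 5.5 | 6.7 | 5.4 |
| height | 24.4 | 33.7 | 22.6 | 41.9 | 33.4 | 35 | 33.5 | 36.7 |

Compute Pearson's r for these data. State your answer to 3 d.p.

-0.933

n = 8, Σx = 50.5, Σy = 261.2, Σx² = 324.87, Σy² = 8807.12, Σxy = 1610.36
nΣxy − ΣxΣy = 12882.88 − 13190.6 = -307.72
nΣx² − (Σx)² = 2598.96 − 2550.25 = 48.71; nΣy² − (Σy)² = 70456.96 − 68225.44 = 2231.52
r = -307.72 / √(48.71 × 2231.52) = -307.72 / 329.6928 ≈ -0.933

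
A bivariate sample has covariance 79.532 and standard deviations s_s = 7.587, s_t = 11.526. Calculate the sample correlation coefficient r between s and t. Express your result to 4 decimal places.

0.9095

r = Cov(s,t) / (s_s · s_t) = 79.532 / (7.587 × 11.526)
  = 79.532 / 87.4478 ≈ 0.9095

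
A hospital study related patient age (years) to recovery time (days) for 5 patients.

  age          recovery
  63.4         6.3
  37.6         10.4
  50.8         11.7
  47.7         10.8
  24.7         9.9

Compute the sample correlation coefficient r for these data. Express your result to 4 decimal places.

n = 5, Σx = 224.2, Σy = 49.1, Σx² = 10899.34, Σy² = 499.39, Σxy = 2144.51
nΣxy − ΣxΣy = 10722.55 − 11008.22 = -285.67
nΣx² − (Σx)² = 54496.7 − 50265.64 = 4231.06; nΣy² − (Σy)² = 2496.95 − 2410.81 = 86.14
r = -285.67 / √(4231.06 × 86.14) = -285.67 / 603.7081 ≈ -0.4732

-0.4732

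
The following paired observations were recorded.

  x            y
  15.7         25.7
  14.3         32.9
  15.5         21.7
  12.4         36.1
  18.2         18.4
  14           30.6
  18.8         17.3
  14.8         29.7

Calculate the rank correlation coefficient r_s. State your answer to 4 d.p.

-0.9524

Rank x: 6, 3, 5, 1, 7, 2, 8, 4
Rank y: 4, 7, 3, 8, 2, 6, 1, 5
d = rank(x) − rank(y): 2, -4, 2, -7, 5, -4, 7, -1; Σd² = 164
ρ = 1 − 6Σd² / [n(n²−1)] = 1 − 6×164 / (8×63) = 1 − 984/504 ≈ -0.9524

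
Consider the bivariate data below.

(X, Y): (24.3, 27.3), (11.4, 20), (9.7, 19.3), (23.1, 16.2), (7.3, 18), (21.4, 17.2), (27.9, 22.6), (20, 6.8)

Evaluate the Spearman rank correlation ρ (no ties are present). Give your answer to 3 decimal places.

Rank X: 7, 3, 2, 6, 1, 5, 8, 4
Rank Y: 8, 6, 5, 2, 4, 3, 7, 1
d = rank(X) − rank(Y): -1, -3, -3, 4, -3, 2, 1, 3; Σd² = 58
ρ = 1 − 6Σd² / [n(n²−1)] = 1 − 6×58 / (8×63) = 1 − 348/504 ≈ 0.310

0.310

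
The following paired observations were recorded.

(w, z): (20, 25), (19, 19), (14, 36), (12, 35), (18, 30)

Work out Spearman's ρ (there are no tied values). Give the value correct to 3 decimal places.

-0.800

Rank w: 5, 4, 2, 1, 3
Rank z: 2, 1, 5, 4, 3
d = rank(w) − rank(z): 3, 3, -3, -3, 0; Σd² = 36
ρ = 1 − 6Σd² / [n(n²−1)] = 1 − 6×36 / (5×24) = 1 − 216/120 ≈ -0.800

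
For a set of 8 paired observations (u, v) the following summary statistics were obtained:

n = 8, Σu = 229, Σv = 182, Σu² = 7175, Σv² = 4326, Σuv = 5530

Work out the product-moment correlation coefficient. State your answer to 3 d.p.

r = (nΣuv − ΣuΣv) / √[(nΣu² − (Σu)²)(nΣv² − (Σv)²)]
Numerator: 8×5530 − 229×182 = 2562
Denominator: √[(57400 − 52441)(34608 − 33124)] = √[4959 × 1484] = 2712.7764
r = 2562 / 2712.7764 ≈ 0.944

0.944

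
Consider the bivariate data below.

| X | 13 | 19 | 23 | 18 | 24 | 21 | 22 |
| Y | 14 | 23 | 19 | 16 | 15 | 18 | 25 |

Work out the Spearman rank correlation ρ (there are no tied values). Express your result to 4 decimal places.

0.2857

Rank X: 1, 3, 6, 2, 7, 4, 5
Rank Y: 1, 6, 5, 3, 2, 4, 7
d = rank(X) − rank(Y): 0, -3, 1, -1, 5, 0, -2; Σd² = 40
ρ = 1 − 6Σd² / [n(n²−1)] = 1 − 6×40 / (7×48) = 1 − 240/336 ≈ 0.2857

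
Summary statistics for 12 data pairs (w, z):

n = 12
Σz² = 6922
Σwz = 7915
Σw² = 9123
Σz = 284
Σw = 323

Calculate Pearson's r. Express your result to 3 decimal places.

0.923

r = (nΣwz − ΣwΣz) / √[(nΣw² − (Σw)²)(nΣz² − (Σz)²)]
Numerator: 12×7915 − 323×284 = 3248
Denominator: √[(109476 − 104329)(83064 − 80656)] = √[5147 × 2408] = 3520.5079
r = 3248 / 3520.5079 ≈ 0.923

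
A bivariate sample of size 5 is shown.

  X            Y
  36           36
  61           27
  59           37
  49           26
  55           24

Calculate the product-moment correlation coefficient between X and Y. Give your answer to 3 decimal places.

-0.329

n = 5, ΣX = 260, ΣY = 150, ΣX² = 13924, ΣY² = 4646, ΣXY = 7720
nΣXY − ΣXΣY = 38600 − 39000 = -400
nΣX² − (ΣX)² = 69620 − 67600 = 2020; nΣY² − (ΣY)² = 23230 − 22500 = 730
r = -400 / √(2020 × 730) = -400 / 1214.3311 ≈ -0.329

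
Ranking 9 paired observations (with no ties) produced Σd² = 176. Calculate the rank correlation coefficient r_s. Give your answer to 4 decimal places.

ρ = 1 − 6Σd² / [n(n²−1)] = 1 − 6×176 / (9×80)
  = 1 − 1056/720 = 1 − 1.46667 ≈ -0.4667

-0.4667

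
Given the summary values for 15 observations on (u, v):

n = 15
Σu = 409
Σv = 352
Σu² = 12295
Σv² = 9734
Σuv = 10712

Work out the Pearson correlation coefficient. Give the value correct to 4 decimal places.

r = (nΣuv − ΣuΣv) / √[(nΣu² − (Σu)²)(nΣv² − (Σv)²)]
Numerator: 15×10712 − 409×352 = 16712
Denominator: √[(184425 − 167281)(146010 − 123904)] = √[17144 × 22106] = 19467.5439
r = 16712 / 19467.5439 ≈ 0.8585

0.8585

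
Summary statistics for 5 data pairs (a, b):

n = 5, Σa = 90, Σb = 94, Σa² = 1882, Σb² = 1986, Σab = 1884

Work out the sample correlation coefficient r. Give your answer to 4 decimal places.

r = (nΣab − ΣaΣb) / √[(nΣa² − (Σa)²)(nΣb² − (Σb)²)]
Numerator: 5×1884 − 90×94 = 960
Denominator: √[(9410 − 8100)(9930 − 8836)] = √[1310 × 1094] = 1197.1383
r = 960 / 1197.1383 ≈ 0.8019

0.8019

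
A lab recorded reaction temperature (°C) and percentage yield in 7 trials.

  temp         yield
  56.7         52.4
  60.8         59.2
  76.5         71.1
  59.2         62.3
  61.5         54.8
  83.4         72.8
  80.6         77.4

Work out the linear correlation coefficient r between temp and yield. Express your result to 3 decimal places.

n = 7, Σx = 478.7, Σy = 450, Σx² = 33502.59, Σy² = 29480.54, Σxy = 31377.91
nΣxy − ΣxΣy = 219645.37 − 215415 = 4230.37
nΣx² − (Σx)² = 234518.13 − 229153.69 = 5364.44; nΣy² − (Σy)² = 206363.78 − 202500 = 3863.78
r = 4230.37 / √(5364.44 × 3863.78) = 4230.37 / 4552.6933 ≈ 0.929

0.929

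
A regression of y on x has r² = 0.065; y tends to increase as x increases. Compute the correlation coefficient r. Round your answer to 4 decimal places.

|r| = √0.065 = 0.2550
The association is positive, so r = 0.2550.

0.2550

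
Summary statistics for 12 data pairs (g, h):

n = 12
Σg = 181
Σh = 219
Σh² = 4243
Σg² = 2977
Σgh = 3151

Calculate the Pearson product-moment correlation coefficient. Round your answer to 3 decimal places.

r = (nΣgh − ΣgΣh) / √[(nΣg² − (Σg)²)(nΣh² − (Σh)²)]
Numerator: 12×3151 − 181×219 = -1827
Denominator: √[(35724 − 32761)(50916 − 47961)] = √[2963 × 2955] = 2958.9973
r = -1827 / 2958.9973 ≈ -0.617

-0.617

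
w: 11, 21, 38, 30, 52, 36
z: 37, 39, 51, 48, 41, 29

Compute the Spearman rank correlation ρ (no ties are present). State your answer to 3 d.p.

Rank w: 1, 2, 5, 3, 6, 4
Rank z: 2, 3, 6, 5, 4, 1
d = rank(w) − rank(z): -1, -1, -1, -2, 2, 3; Σd² = 20
ρ = 1 − 6Σd² / [n(n²−1)] = 1 − 6×20 / (6×35) = 1 − 120/210 ≈ 0.429

0.429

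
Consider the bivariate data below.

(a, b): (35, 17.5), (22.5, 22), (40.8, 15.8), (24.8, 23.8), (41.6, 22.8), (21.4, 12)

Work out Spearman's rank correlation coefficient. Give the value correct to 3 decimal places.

0.314

Rank a: 4, 2, 5, 3, 6, 1
Rank b: 3, 4, 2, 6, 5, 1
d = rank(a) − rank(b): 1, -2, 3, -3, 1, 0; Σd² = 24
ρ = 1 − 6Σd² / [n(n²−1)] = 1 − 6×24 / (6×35) = 1 − 144/210 ≈ 0.314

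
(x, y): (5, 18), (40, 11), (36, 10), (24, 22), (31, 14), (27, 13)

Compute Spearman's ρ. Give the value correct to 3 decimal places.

Rank x: 1, 6, 5, 2, 4, 3
Rank y: 5, 2, 1, 6, 4, 3
d = rank(x) − rank(y): -4, 4, 4, -4, 0, 0; Σd² = 64
ρ = 1 − 6Σd² / [n(n²−1)] = 1 − 6×64 / (6×35) = 1 − 384/210 ≈ -0.829

-0.829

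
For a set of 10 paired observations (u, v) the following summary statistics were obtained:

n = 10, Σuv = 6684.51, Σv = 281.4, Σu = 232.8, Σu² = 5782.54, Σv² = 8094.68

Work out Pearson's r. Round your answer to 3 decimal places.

0.528

r = (nΣuv − ΣuΣv) / √[(nΣu² − (Σu)²)(nΣv² − (Σv)²)]
Numerator: 10×6684.51 − 232.8×281.4 = 1335.18
Denominator: √[(57825.4 − 54195.84)(80946.8 − 79185.96)] = √[3629.56 × 1760.84] = 2528.0574
r = 1335.18 / 2528.0574 ≈ 0.528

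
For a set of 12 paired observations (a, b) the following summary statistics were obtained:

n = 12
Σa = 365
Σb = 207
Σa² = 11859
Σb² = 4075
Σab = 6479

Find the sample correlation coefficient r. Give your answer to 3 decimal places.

r = (nΣab − ΣaΣb) / √[(nΣa² − (Σa)²)(nΣb² − (Σb)²)]
Numerator: 12×6479 − 365×207 = 2193
Denominator: √[(142308 − 133225)(48900 − 42849)] = √[9083 × 6051] = 7413.5844
r = 2193 / 7413.5844 ≈ 0.296

0.296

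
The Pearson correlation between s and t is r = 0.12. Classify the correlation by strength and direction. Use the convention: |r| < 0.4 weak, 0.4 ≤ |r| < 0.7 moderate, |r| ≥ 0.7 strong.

r = 0.12 > 0 so the relationship is positive.
|r| = 0.12, which falls in the weak range.

weak positive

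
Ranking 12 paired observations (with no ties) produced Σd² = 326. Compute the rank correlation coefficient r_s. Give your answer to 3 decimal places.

-0.140

ρ = 1 − 6Σd² / [n(n²−1)] = 1 − 6×326 / (12×143)
  = 1 − 1956/1716 = 1 − 1.1399 ≈ -0.140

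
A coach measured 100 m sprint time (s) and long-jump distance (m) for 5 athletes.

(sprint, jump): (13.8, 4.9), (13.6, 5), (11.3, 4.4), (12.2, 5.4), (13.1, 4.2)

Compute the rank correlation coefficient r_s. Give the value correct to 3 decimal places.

0.100

Rank sprint: 5, 4, 1, 2, 3
Rank jump: 3, 4, 2, 5, 1
d = rank(sprint) − rank(jump): 2, 0, -1, -3, 2; Σd² = 18
ρ = 1 − 6Σd² / [n(n²−1)] = 1 − 6×18 / (5×24) = 1 − 108/120 ≈ 0.100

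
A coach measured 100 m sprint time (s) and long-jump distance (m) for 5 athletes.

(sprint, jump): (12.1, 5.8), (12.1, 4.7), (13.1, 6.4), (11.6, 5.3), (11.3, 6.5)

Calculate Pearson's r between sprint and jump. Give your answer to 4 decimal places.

n = 5, Σx = 60.2, Σy = 28.7, Σx² = 726.68, Σy² = 167.03, Σxy = 345.82
nΣxy − ΣxΣy = 1729.1 − 1727.74 = 1.36
nΣx² − (Σx)² = 3633.4 − 3624.04 = 9.36; nΣy² − (Σy)² = 835.15 − 823.69 = 11.46
r = 1.36 / √(9.36 × 11.46) = 1.36 / 10.3569 ≈ 0.1313

0.1313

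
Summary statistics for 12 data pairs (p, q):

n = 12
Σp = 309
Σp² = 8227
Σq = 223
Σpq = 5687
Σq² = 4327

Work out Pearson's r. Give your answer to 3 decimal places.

r = (nΣpq − ΣpΣq) / √[(nΣp² − (Σp)²)(nΣq² − (Σq)²)]
Numerator: 12×5687 − 309×223 = -663
Denominator: √[(98724 − 95481)(51924 − 49729)] = √[3243 × 2195] = 2668.0302
r = -663 / 2668.0302 ≈ -0.248

-0.248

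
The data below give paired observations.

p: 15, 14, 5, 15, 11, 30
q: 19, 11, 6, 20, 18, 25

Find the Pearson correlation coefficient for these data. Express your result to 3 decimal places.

0.821

n = 6, Σp = 90, Σq = 99, Σp² = 1692, Σq² = 1867, Σpq = 1717
nΣpq − ΣpΣq = 10302 − 8910 = 1392
nΣp² − (Σp)² = 10152 − 8100 = 2052; nΣq² − (Σq)² = 11202 − 9801 = 1401
r = 1392 / √(2052 × 1401) = 1392 / 1695.5389 ≈ 0.821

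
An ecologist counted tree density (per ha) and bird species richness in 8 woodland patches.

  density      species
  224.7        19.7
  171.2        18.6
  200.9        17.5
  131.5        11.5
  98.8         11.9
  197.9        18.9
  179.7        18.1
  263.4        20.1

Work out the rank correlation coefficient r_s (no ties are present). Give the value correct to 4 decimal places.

Rank density: 7, 3, 6, 2, 1, 5, 4, 8
Rank species: 7, 5, 3, 1, 2, 6, 4, 8
d = rank(density) − rank(species): 0, -2, 3, 1, -1, -1, 0, 0; Σd² = 16
ρ = 1 − 6Σd² / [n(n²−1)] = 1 − 6×16 / (8×63) = 1 − 96/504 ≈ 0.8095

0.8095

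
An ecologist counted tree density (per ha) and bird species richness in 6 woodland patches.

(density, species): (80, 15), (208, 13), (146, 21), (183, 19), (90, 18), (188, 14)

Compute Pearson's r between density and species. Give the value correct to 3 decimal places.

n = 6, Σx = 895, Σy = 100, Σx² = 147913, Σy² = 1716, Σxy = 14699
nΣxy − ΣxΣy = 88194 − 89500 = -1306
nΣx² − (Σx)² = 887478 − 801025 = 86453; nΣy² − (Σy)² = 10296 − 10000 = 296
r = -1306 / √(86453 × 296) = -1306 / 5058.6646 ≈ -0.258

-0.258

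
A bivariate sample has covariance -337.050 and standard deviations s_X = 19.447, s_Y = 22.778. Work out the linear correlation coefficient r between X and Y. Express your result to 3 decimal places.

r = Cov(X,Y) / (s_X · s_Y) = -337.050 / (19.447 × 22.778)
  = -337.050 / 442.9638 ≈ -0.761

-0.761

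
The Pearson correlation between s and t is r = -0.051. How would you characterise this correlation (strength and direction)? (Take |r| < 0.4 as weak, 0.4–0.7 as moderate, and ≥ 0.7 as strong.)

r = -0.051 < 0 so the relationship is negative.
|r| = 0.051, which falls in the weak range.

weak negative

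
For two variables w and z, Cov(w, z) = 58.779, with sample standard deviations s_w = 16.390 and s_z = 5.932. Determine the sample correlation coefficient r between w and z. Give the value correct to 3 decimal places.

0.605

r = Cov(w,z) / (s_w · s_z) = 58.779 / (16.390 × 5.932)
  = 58.779 / 97.2255 ≈ 0.605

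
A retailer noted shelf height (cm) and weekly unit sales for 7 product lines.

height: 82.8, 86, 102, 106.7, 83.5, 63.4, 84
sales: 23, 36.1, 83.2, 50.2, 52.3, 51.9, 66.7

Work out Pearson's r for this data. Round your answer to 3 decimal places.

n = 7, Σx = 608.4, Σy = 363.4, Σx² = 54088.54, Σy² = 21152.28, Σxy = 32112.05
nΣxy − ΣxΣy = 224784.35 − 221092.56 = 3691.79
nΣx² − (Σx)² = 378619.78 − 370150.56 = 8469.22; nΣy² − (Σy)² = 148065.96 − 132059.56 = 16006.4
r = 3691.79 / √(8469.22 × 16006.4) = 3691.79 / 11643.0977 ≈ 0.317

0.317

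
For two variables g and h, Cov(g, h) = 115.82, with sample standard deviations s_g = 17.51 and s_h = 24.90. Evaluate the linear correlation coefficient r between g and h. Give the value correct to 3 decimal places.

0.266

r = Cov(g,h) / (s_g · s_h) = 115.82 / (17.51 × 24.90)
  = 115.82 / 435.9990 ≈ 0.266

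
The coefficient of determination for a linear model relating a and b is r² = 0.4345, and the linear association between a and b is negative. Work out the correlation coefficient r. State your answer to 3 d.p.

|r| = √0.4345 = 0.659
The association is negative, so r = −0.659.

-0.659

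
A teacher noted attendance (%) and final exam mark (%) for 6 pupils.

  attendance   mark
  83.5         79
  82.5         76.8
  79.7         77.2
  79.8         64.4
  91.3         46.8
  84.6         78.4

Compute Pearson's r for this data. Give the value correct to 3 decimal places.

-0.679

n = 6, Σx = 501.4, Σy = 422.6, Σx² = 41991.48, Σy² = 30583.24, Σxy = 35129.94
nΣxy − ΣxΣy = 210779.64 − 211891.64 = -1112
nΣx² − (Σx)² = 251948.88 − 251401.96 = 546.92; nΣy² − (Σy)² = 183499.44 − 178590.76 = 4908.68
r = -1112 / √(546.92 × 4908.68) = -1112 / 1638.4918 ≈ -0.679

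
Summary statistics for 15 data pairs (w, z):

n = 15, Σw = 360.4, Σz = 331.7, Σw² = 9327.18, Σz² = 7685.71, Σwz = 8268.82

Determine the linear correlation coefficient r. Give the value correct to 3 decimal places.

r = (nΣwz − ΣwΣz) / √[(nΣw² − (Σw)²)(nΣz² − (Σz)²)]
Numerator: 15×8268.82 − 360.4×331.7 = 4487.62
Denominator: √[(139907.7 − 129888.16)(115285.65 − 110024.89)] = √[10019.54 × 5260.76] = 7260.1925
r = 4487.62 / 7260.1925 ≈ 0.618

0.618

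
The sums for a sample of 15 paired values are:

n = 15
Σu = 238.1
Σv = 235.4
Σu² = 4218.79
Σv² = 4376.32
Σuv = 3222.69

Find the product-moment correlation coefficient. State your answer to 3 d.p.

-0.939

r = (nΣuv − ΣuΣv) / √[(nΣu² − (Σu)²)(nΣv² − (Σv)²)]
Numerator: 15×3222.69 − 238.1×235.4 = -7708.39
Denominator: √[(63281.85 − 56691.61)(65644.8 − 55413.16)] = √[6590.24 × 10231.64] = 8211.5141
r = -7708.39 / 8211.5141 ≈ -0.939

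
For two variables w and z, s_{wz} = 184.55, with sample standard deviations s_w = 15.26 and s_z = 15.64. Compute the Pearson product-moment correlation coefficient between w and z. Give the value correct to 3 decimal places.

0.773

r = Cov(w,z) / (s_w · s_z) = 184.55 / (15.26 × 15.64)
  = 184.55 / 238.6664 ≈ 0.773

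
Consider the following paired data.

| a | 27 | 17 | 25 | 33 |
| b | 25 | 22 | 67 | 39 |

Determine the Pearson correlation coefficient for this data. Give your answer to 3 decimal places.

0.269

n = 4, Σa = 102, Σb = 153, Σa² = 2732, Σb² = 7119, Σab = 4011
nΣab − ΣaΣb = 16044 − 15606 = 438
nΣa² − (Σa)² = 10928 − 10404 = 524; nΣb² − (Σb)² = 28476 − 23409 = 5067
r = 438 / √(524 × 5067) = 438 / 1629.4502 ≈ 0.269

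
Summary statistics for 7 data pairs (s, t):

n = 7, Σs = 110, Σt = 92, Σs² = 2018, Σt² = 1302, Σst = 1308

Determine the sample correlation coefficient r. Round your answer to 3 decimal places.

r = (nΣst − ΣsΣt) / √[(nΣs² − (Σs)²)(nΣt² − (Σt)²)]
Numerator: 7×1308 − 110×92 = -964
Denominator: √[(14126 − 12100)(9114 − 8464)] = √[2026 × 650] = 1147.5626
r = -964 / 1147.5626 ≈ -0.840

-0.840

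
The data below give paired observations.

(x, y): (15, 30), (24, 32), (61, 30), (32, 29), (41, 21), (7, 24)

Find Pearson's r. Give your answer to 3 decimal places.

0.061

n = 6, Σx = 180, Σy = 166, Σx² = 7276, Σy² = 4682, Σxy = 5005
nΣxy − ΣxΣy = 30030 − 29880 = 150
nΣx² − (Σx)² = 43656 − 32400 = 11256; nΣy² − (Σy)² = 28092 − 27556 = 536
r = 150 / √(11256 × 536) = 150 / 2456.2606 ≈ 0.061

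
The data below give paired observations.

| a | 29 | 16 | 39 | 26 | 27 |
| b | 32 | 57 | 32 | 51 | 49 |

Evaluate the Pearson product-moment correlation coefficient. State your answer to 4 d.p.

-0.8423

n = 5, Σa = 137, Σb = 221, Σa² = 4023, Σb² = 10299, Σab = 5737
nΣab − ΣaΣb = 28685 − 30277 = -1592
nΣa² − (Σa)² = 20115 − 18769 = 1346; nΣb² − (Σb)² = 51495 − 48841 = 2654
r = -1592 / √(1346 × 2654) = -1592 / 1890.0487 ≈ -0.8423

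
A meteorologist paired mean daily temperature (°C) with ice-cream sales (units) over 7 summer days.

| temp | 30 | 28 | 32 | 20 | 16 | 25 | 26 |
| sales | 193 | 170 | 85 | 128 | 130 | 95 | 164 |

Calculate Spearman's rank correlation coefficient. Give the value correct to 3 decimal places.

Rank temp: 6, 5, 7, 2, 1, 3, 4
Rank sales: 7, 6, 1, 3, 4, 2, 5
d = rank(temp) − rank(sales): -1, -1, 6, -1, -3, 1, -1; Σd² = 50
ρ = 1 − 6Σd² / [n(n²−1)] = 1 − 6×50 / (7×48) = 1 − 300/336 ≈ 0.107

0.107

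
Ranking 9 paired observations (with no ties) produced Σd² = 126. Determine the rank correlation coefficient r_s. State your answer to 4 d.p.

ρ = 1 − 6Σd² / [n(n²−1)] = 1 − 6×126 / (9×80)
  = 1 − 756/720 = 1 − 1.05000 ≈ -0.0500

-0.0500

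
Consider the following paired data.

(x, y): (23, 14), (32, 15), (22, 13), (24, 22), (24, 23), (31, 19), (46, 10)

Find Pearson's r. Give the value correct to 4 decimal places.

-0.5242

n = 7, Σx = 202, Σy = 116, Σx² = 6266, Σy² = 2064, Σxy = 3217
nΣxy − ΣxΣy = 22519 − 23432 = -913
nΣx² − (Σx)² = 43862 − 40804 = 3058; nΣy² − (Σy)² = 14448 − 13456 = 992
r = -913 / √(3058 × 992) = -913 / 1741.7049 ≈ -0.5242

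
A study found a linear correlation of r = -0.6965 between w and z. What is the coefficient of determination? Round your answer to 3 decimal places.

0.485

r² = (-0.6965)² = 0.485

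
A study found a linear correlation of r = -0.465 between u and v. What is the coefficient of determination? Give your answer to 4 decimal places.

r² = (-0.465)² = 0.2162

0.2162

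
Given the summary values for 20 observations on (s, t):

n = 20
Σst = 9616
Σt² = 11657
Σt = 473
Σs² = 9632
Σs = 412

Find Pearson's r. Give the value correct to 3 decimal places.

-0.174

r = (nΣst − ΣsΣt) / √[(nΣs² − (Σs)²)(nΣt² − (Σt)²)]
Numerator: 20×9616 − 412×473 = -2556
Denominator: √[(192640 − 169744)(233140 − 223729)] = √[22896 × 9411] = 14679.0414
r = -2556 / 14679.0414 ≈ -0.174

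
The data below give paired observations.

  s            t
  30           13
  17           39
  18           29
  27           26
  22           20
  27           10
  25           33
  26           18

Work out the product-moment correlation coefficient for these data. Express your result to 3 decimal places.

-0.720

n = 8, Σs = 192, Σt = 188, Σs² = 4756, Σt² = 5120, Σst = 4280
nΣst − ΣsΣt = 34240 − 36096 = -1856
nΣs² − (Σs)² = 38048 − 36864 = 1184; nΣt² − (Σt)² = 40960 − 35344 = 5616
r = -1856 / √(1184 × 5616) = -1856 / 2578.6322 ≈ -0.720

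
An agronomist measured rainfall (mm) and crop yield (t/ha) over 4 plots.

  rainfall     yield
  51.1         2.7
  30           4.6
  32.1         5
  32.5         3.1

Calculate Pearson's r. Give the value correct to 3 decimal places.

-0.717

n = 4, Σx = 145.7, Σy = 15.4, Σx² = 5597.87, Σy² = 63.06, Σxy = 537.22
nΣxy − ΣxΣy = 2148.88 − 2243.78 = -94.9
nΣx² − (Σx)² = 22391.48 − 21228.49 = 1162.99; nΣy² − (Σy)² = 252.24 − 237.16 = 15.08
r = -94.9 / √(1162.99 × 15.08) = -94.9 / 132.4307 ≈ -0.717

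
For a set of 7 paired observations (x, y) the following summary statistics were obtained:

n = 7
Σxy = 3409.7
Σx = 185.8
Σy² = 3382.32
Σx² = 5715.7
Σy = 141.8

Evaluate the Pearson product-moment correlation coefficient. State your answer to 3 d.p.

r = (nΣxy − ΣxΣy) / √[(nΣx² − (Σx)²)(nΣy² − (Σy)²)]
Numerator: 7×3409.7 − 185.8×141.8 = -2478.54
Denominator: √[(40009.9 − 34521.64)(23676.24 − 20107.24)] = √[5488.26 × 3569] = 4425.7881
r = -2478.54 / 4425.7881 ≈ -0.560

-0.560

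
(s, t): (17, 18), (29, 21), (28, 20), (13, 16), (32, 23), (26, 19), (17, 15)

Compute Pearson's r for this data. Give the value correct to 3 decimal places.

n = 7, Σs = 162, Σt = 132, Σs² = 4072, Σt² = 2536, Σst = 3168
nΣst − ΣsΣt = 22176 − 21384 = 792
nΣs² − (Σs)² = 28504 − 26244 = 2260; nΣt² − (Σt)² = 17752 − 17424 = 328
r = 792 / √(2260 × 328) = 792 / 860.9762 ≈ 0.920

0.920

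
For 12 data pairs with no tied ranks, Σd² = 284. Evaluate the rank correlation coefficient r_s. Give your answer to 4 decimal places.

0.0070

ρ = 1 − 6Σd² / [n(n²−1)] = 1 − 6×284 / (12×143)
  = 1 − 1704/1716 = 1 − 0.99301 ≈ 0.0070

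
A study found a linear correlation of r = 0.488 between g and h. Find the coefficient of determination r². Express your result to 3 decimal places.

r² = (0.488)² = 0.238

0.238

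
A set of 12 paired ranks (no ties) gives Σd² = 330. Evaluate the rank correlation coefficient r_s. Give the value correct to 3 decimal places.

ρ = 1 − 6Σd² / [n(n²−1)] = 1 − 6×330 / (12×143)
  = 1 − 1980/1716 = 1 − 1.1538 ≈ -0.154

-0.154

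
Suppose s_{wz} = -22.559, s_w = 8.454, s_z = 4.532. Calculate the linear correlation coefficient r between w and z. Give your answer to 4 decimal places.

r = Cov(w,z) / (s_w · s_z) = -22.559 / (8.454 × 4.532)
  = -22.559 / 38.3135 ≈ -0.5888

-0.5888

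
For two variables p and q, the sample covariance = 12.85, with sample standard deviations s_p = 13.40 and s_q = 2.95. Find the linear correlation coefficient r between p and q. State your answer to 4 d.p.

0.3251

r = Cov(p,q) / (s_p · s_q) = 12.85 / (13.40 × 2.95)
  = 12.85 / 39.5300 ≈ 0.3251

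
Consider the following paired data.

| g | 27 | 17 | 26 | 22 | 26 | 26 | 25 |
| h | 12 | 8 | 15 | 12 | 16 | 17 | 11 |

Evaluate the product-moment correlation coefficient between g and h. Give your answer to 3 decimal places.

n = 7, Σg = 169, Σh = 91, Σg² = 4155, Σh² = 1243, Σgh = 2247
nΣgh − ΣgΣh = 15729 − 15379 = 350
nΣg² − (Σg)² = 29085 − 28561 = 524; nΣh² − (Σh)² = 8701 − 8281 = 420
r = 350 / √(524 × 420) = 350 / 469.1268 ≈ 0.746

0.746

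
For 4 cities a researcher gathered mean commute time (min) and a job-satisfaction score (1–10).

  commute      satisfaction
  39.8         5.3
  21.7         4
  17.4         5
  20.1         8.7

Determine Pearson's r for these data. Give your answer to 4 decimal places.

-0.1543

n = 4, Σx = 99, Σy = 23, Σx² = 2761.7, Σy² = 144.78, Σxy = 559.61
nΣxy − ΣxΣy = 2238.44 − 2277 = -38.56
nΣx² − (Σx)² = 11046.8 − 9801 = 1245.8; nΣy² − (Σy)² = 579.12 − 529 = 50.12
r = -38.56 / √(1245.8 × 50.12) = -38.56 / 249.8790 ≈ -0.1543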